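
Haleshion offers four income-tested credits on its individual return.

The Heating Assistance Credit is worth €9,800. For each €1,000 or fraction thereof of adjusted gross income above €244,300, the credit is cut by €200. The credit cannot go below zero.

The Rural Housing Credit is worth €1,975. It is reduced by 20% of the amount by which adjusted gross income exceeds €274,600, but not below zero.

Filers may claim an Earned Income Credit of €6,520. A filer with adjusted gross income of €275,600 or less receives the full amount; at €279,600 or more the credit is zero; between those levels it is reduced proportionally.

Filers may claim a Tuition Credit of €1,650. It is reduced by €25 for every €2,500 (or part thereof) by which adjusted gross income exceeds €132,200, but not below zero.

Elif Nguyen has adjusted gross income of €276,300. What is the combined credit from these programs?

Heating Assistance Credit: income exceeds €244,300 by €32,000, which is 32 full-or-partial €1,000 increments; reduction = 32 × €200 = €6,400, leaving €3,400.
Rural Housing Credit: 20% of the €1,700 excess over €274,600 is €340; credit = €1,975 − €340 = €1,635.
Earned Income Credit: €276,300 is €700 into a €4,000 phase-out range, leaving 3,300/4,000 of the credit: €6,520 × 3,300/4,000 = €5,379.
Tuition Credit: income exceeds €132,200 by €144,100, which is 58 full-or-partial €2,500 increments; reduction = 58 × €25 = €1,450, leaving €200.
Total: €3,400 + €1,635 + €5,379 + €200 = €10,614.

€10,614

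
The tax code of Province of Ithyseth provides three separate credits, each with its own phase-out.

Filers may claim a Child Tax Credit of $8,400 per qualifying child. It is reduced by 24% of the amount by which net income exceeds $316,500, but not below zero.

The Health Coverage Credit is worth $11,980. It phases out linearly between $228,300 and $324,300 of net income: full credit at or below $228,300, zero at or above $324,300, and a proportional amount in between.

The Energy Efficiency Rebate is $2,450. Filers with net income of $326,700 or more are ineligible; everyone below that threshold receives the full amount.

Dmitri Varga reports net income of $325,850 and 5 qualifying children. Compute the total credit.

$42,206

Child Tax Credit: base = 5 × $8,400 = $42,000. 24% of the $9,350 excess over $316,500 is $2,244; credit = $42,000 − $2,244 = $39,756.
Health Coverage Credit: $325,850 is at or above $324,300, so the credit is $0.
Energy Efficiency Rebate: $325,850 is below the $326,700 cutoff, so the full $2,450 applies.
Total: $39,756 + $0 + $2,450 = $42,206.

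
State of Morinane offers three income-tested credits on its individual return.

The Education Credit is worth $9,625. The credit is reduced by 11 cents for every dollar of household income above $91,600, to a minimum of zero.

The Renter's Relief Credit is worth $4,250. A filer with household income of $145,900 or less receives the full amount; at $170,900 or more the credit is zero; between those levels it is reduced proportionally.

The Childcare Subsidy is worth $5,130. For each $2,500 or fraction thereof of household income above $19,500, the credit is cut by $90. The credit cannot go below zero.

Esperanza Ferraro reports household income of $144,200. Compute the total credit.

Education Credit: 11% of the $52,600 excess over $91,600 is $5,786; credit = $9,625 − $5,786 = $3,839.
Renter's Relief Credit: $144,200 is at or below the $145,900 threshold, so the full $4,250 applies.
Childcare Subsidy: income exceeds $19,500 by $124,700, which is 50 full-or-partial $2,500 increments; reduction = 50 × $90 = $4,500, leaving $630.
Total: $3,839 + $4,250 + $630 = $8,719.

$8,719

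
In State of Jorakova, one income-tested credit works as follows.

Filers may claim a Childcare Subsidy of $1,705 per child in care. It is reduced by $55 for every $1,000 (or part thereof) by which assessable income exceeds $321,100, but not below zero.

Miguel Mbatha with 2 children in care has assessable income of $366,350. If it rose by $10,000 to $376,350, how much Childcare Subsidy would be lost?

$550

At $366,350 — base = 2 × $1,705 = $3,410. income exceeds $321,100 by $45,250, which is 46 full-or-partial $1,000 increments; reduction = 46 × $55 = $2,530, leaving $880.
At $376,350 — base = 2 × $1,705 = $3,410. income exceeds $321,100 by $55,250, which is 56 full-or-partial $1,000 increments; reduction = 56 × $55 = $3,080, leaving $330.
Lost: $880 − $330 = $550.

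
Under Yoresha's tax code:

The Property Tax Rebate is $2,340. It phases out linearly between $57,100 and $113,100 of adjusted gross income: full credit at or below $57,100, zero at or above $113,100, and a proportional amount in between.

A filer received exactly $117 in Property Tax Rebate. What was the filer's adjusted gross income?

$117 is 117/2,340 of the full $2,340, so 2,223/2,340 of the $56,000 range has been used: income = $57,100 + $56,000 × 2,223/2,340 = $110,300.

$110,300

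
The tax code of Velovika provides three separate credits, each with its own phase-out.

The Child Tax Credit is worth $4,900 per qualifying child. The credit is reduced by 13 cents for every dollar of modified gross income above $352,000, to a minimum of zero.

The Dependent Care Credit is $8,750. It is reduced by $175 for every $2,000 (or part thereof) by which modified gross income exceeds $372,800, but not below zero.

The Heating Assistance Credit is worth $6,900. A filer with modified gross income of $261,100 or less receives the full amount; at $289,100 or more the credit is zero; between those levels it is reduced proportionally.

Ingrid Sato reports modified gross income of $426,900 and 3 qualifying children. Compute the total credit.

Child Tax Credit: base = 3 × $4,900 = $14,700. 13% of the $74,900 excess over $352,000 is $9,737; credit = $14,700 − $9,737 = $4,963.
Dependent Care Credit: income exceeds $372,800 by $54,100, which is 28 full-or-partial $2,000 increments; reduction = 28 × $175 = $4,900, leaving $3,850.
Heating Assistance Credit: $426,900 is at or above $289,100, so the credit is $0.
Total: $4,963 + $3,850 + $0 = $8,813.

$8,813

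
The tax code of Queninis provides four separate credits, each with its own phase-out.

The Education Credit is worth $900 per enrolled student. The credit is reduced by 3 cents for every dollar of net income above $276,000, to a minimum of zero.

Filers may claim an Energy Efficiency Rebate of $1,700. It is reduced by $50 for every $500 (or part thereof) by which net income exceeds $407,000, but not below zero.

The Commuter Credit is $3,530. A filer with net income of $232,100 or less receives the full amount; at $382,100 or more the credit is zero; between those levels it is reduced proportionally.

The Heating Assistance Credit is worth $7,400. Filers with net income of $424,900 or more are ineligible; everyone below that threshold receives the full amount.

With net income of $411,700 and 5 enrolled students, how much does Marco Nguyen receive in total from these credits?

Education Credit: base = 5 × $900 = $4,500. 3% of the $135,700 excess over $276,000 is $4,071; credit = $4,500 − $4,071 = $429.
Energy Efficiency Rebate: income exceeds $407,000 by $4,700, which is 10 full-or-partial $500 increments; reduction = 10 × $50 = $500, leaving $1,200.
Commuter Credit: $411,700 is at or above $382,100, so the credit is $0.
Heating Assistance Credit: $411,700 is below the $424,900 cutoff, so the full $7,400 applies.
Total: $429 + $1,200 + $0 + $7,400 = $9,029.

$9,029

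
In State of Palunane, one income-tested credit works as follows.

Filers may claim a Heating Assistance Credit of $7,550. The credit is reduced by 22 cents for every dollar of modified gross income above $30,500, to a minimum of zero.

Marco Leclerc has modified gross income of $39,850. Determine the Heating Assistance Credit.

Heating Assistance Credit: 22% of the $9,350 excess over $30,500 is $2,057; credit = $7,550 − $2,057 = $5,493.

$5,493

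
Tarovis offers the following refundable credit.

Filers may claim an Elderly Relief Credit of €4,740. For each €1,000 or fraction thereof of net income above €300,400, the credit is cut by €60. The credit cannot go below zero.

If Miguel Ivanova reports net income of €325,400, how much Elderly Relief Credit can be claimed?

€3,240

Elderly Relief Credit: income exceeds €300,400 by €25,000, which is 25 full-or-partial €1,000 increments; reduction = 25 × €60 = €1,500, leaving €3,240.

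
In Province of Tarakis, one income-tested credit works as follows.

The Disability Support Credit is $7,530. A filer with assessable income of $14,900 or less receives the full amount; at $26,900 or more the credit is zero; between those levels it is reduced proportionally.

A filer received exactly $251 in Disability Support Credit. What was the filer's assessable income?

$26,500

$251 is 251/7,530 of the full $7,530, so 7,279/7,530 of the $12,000 range has been used: income = $14,900 + $12,000 × 7,279/7,530 = $26,500.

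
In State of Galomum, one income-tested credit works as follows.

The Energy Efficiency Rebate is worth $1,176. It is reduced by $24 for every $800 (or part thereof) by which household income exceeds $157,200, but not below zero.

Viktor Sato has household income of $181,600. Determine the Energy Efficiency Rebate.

$432

Energy Efficiency Rebate: income exceeds $157,200 by $24,400, which is 31 full-or-partial $800 increments; reduction = 31 × $24 = $744, leaving $432.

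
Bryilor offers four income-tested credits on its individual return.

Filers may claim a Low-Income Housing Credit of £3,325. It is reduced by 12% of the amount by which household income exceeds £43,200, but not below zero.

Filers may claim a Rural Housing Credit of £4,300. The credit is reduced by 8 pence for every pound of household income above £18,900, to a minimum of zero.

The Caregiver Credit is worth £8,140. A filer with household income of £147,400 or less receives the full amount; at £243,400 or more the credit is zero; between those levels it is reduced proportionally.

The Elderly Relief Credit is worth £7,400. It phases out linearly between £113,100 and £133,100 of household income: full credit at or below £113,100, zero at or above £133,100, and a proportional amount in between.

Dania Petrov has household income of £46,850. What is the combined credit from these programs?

Low-Income Housing Credit: 12% of the £3,650 excess over £43,200 is £438; credit = £3,325 − £438 = £2,887.
Rural Housing Credit: 8% of the £27,950 excess over £18,900 is £2,236; credit = £4,300 − £2,236 = £2,064.
Caregiver Credit: £46,850 is at or below the £147,400 threshold, so the full £8,140 applies.
Elderly Relief Credit: £46,850 is at or below the £113,100 threshold, so the full £7,400 applies.
Total: £2,887 + £2,064 + £8,140 + £7,400 = £20,491.

£20,491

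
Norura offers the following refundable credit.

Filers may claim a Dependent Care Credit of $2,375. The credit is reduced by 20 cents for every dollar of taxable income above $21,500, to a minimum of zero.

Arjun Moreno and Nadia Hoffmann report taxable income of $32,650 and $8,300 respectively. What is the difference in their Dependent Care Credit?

$2,230

Arjun ($32,650): Dependent Care Credit: 20% of the $11,150 excess over $21,500 is $2,230; credit = $2,375 − $2,230 = $145.
Nadia ($8,300): Dependent Care Credit: $8,300 is at or below the $21,500 threshold, so the full $2,375 applies.
Difference: |$145 − $2,375| = $2,230.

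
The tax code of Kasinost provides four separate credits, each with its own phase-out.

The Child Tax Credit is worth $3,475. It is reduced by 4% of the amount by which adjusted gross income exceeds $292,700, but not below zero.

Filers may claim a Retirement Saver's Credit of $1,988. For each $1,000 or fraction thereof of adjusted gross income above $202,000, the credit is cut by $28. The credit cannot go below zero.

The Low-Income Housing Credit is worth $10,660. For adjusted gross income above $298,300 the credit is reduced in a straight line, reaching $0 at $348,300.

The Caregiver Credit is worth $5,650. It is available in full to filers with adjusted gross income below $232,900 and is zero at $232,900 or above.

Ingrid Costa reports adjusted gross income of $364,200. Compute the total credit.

Child Tax Credit: 4% of the $71,500 excess over $292,700 is $2,860; credit = $3,475 − $2,860 = $615.
Retirement Saver's Credit: income exceeds $202,000 by $162,200 → 163 increments × $28 = $4,564 ≥ base, so the credit is $0.
Low-Income Housing Credit: $364,200 is at or above $348,300, so the credit is $0.
Caregiver Credit: $364,200 meets or exceeds the $232,900 cutoff, so the credit is $0.
Total: $615 + $0 + $0 + $0 = $615.

$615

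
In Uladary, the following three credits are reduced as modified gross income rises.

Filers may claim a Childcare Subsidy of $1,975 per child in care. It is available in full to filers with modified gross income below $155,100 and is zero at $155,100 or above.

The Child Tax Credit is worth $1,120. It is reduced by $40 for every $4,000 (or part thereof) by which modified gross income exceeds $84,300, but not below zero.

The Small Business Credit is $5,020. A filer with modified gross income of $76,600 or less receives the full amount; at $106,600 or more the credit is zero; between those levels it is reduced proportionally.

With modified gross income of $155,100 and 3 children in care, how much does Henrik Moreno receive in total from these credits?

$400

Childcare Subsidy: base = 3 × $1,975 = $5,925. $155,100 meets or exceeds the $155,100 cutoff, so the credit is $0.
Child Tax Credit: income exceeds $84,300 by $70,800, which is 18 full-or-partial $4,000 increments; reduction = 18 × $40 = $720, leaving $400.
Small Business Credit: $155,100 is at or above $106,600, so the credit is $0.
Total: $0 + $400 + $0 = $400.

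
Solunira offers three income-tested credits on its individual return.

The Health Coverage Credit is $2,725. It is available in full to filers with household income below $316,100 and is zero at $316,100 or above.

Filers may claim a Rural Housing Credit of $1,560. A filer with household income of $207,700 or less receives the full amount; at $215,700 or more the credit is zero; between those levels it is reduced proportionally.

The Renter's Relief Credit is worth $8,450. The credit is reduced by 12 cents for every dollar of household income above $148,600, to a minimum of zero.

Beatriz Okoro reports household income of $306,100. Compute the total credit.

Health Coverage Credit: $306,100 is below the $316,100 cutoff, so the full $2,725 applies.
Rural Housing Credit: $306,100 is at or above $215,700, so the credit is $0.
Renter's Relief Credit: 12% of the $157,500 excess over $148,600 is $18,900 ≥ base, so the credit is $0.
Total: $2,725 + $0 + $0 = $2,725.

$2,725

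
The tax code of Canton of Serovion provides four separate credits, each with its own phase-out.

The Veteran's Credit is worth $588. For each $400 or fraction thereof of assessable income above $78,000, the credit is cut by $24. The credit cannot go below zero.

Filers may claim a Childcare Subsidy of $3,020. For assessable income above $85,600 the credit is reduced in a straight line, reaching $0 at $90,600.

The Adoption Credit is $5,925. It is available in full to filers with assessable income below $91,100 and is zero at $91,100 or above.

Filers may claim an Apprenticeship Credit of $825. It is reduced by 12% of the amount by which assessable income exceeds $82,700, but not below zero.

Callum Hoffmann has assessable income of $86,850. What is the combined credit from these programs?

Veteran's Credit: income exceeds $78,000 by $8,850, which is 23 full-or-partial $400 increments; reduction = 23 × $24 = $552, leaving $36.
Childcare Subsidy: $86,850 is $1,250 into a $5,000 phase-out range, leaving 3,750/5,000 of the credit: $3,020 × 3,750/5,000 = $2,265.
Adoption Credit: $86,850 is below the $91,100 cutoff, so the full $5,925 applies.
Apprenticeship Credit: 12% of the $4,150 excess over $82,700 is $498; credit = $825 − $498 = $327.
Total: $36 + $2,265 + $5,925 + $327 = $8,553.

$8,553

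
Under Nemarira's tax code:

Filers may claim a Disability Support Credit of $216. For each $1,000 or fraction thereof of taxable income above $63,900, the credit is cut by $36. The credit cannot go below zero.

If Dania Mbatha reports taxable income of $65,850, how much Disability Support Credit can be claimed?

$144

Disability Support Credit: income exceeds $63,900 by $1,950, which is 2 full-or-partial $1,000 increments; reduction = 2 × $36 = $72, leaving $144.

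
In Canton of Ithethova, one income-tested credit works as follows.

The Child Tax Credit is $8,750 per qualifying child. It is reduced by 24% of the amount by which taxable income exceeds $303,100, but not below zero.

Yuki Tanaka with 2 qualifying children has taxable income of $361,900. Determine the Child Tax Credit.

Child Tax Credit: base = 2 × $8,750 = $17,500. 24% of the $58,800 excess over $303,100 is $14,112; credit = $17,500 − $14,112 = $3,388.

$3,388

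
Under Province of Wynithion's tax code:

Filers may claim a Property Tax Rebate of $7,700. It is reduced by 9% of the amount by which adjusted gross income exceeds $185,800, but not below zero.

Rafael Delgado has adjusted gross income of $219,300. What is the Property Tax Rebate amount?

$4,685

Property Tax Rebate: 9% of the $33,500 excess over $185,800 is $3,015; credit = $7,700 − $3,015 = $4,685.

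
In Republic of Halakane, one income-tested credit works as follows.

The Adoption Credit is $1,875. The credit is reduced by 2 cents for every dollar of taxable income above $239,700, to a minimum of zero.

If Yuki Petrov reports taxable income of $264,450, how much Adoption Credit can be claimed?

$1,380

Adoption Credit: 2% of the $24,750 excess over $239,700 is $495; credit = $1,875 − $495 = $1,380.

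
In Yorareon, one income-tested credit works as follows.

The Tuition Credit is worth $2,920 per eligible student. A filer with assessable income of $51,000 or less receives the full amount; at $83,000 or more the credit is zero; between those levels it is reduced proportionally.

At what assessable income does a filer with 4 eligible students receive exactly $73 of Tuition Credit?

Full credit = 4 × $2,920 = $11,680.
$73 is 73/11,680 of the full $11,680, so 11,607/11,680 of the $32,000 range has been used: income = $51,000 + $32,000 × 11,607/11,680 = $82,800.

$82,800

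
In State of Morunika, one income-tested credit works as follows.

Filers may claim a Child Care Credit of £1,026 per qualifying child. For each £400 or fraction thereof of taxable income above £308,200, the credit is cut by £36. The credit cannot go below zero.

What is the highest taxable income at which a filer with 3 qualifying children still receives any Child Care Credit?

£342,200

Full credit = 3 × £1,026 = £3,078.
After 85 increments the reduction is 85 × £36 = £3,060, leaving £18; one more increment wipes it out. Increment 85 ends at excess 85 × £400 = £34,000, so the highest qualifying income is £308,200 + £34,000 = £342,200.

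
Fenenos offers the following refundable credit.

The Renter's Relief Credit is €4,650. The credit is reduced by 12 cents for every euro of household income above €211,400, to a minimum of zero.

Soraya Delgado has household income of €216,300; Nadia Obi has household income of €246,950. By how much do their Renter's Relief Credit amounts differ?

€3,678

Soraya (€216,300): Renter's Relief Credit: 12% of the €4,900 excess over €211,400 is €588; credit = €4,650 − €588 = €4,062.
Nadia (€246,950): Renter's Relief Credit: 12% of the €35,550 excess over €211,400 is €4,266; credit = €4,650 − €4,266 = €384.
Difference: |€4,062 − €384| = €3,678.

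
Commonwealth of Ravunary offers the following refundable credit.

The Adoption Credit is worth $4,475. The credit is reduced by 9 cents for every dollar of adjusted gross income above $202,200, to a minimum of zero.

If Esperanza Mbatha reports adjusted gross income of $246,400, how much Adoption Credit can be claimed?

$497

Adoption Credit: 9% of the $44,200 excess over $202,200 is $3,978; credit = $4,475 − $3,978 = $497.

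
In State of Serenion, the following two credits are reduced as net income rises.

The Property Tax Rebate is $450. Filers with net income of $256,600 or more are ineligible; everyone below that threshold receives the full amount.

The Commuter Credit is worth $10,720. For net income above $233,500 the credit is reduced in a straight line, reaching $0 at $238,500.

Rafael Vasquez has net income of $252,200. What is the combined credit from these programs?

Property Tax Rebate: $252,200 is below the $256,600 cutoff, so the full $450 applies.
Commuter Credit: $252,200 is at or above $238,500, so the credit is $0.
Total: $450 + $0 = $450.

$450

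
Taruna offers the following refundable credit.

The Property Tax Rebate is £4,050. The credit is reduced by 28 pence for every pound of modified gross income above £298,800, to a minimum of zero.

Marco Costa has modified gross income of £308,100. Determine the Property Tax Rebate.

£1,446

Property Tax Rebate: 28% of the £9,300 excess over £298,800 is £2,604; credit = £4,050 − £2,604 = £1,446.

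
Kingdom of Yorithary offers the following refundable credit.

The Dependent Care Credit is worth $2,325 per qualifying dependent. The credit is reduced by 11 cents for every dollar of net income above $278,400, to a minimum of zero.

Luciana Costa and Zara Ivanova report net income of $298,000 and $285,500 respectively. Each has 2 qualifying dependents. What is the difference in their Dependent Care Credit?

$1,375

Luciana ($298,000): Dependent Care Credit: base = 2 × $2,325 = $4,650. 11% of the $19,600 excess over $278,400 is $2,156; credit = $4,650 − $2,156 = $2,494.
Zara ($285,500): Dependent Care Credit: base = 2 × $2,325 = $4,650. 11% of the $7,100 excess over $278,400 is $781; credit = $4,650 − $781 = $3,869.
Difference: |$2,494 − $3,869| = $1,375.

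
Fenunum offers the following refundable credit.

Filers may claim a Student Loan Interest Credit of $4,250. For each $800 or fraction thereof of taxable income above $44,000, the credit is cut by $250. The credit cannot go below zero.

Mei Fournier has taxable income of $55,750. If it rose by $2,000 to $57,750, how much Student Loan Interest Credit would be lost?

$500

At $55,750 — income exceeds $44,000 by $11,750, which is 15 full-or-partial $800 increments; reduction = 15 × $250 = $3,750, leaving $500.
At $57,750 — income exceeds $44,000 by $13,750 → 18 increments × $250 = $4,500 ≥ base, so the credit is $0.
Lost: $500 − $0 = $500.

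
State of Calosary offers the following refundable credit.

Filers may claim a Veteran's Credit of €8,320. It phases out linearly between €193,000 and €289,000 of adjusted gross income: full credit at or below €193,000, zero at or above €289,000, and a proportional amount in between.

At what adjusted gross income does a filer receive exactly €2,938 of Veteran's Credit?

€2,938 is 2,938/8,320 of the full €8,320, so 5,382/8,320 of the €96,000 range has been used: income = €193,000 + €96,000 × 5,382/8,320 = €255,100.

€255,100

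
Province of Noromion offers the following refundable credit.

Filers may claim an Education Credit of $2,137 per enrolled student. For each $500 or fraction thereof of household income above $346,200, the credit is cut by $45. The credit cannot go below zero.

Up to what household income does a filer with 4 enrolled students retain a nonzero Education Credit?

Full credit = 4 × $2,137 = $8,548.
After 189 increments the reduction is 189 × $45 = $8,505, leaving $43; one more increment wipes it out. Increment 189 ends at excess 189 × $500 = $94,500, so the highest qualifying income is $346,200 + $94,500 = $440,700.

$440,700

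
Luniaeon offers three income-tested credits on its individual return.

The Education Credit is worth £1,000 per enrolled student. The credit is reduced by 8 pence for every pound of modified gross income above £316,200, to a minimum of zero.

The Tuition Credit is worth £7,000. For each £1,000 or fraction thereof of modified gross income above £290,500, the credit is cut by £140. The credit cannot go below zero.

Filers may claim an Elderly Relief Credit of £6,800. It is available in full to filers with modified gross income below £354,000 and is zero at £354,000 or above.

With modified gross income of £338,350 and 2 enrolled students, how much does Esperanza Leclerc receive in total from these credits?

£7,308

Education Credit: base = 2 × £1,000 = £2,000. 8% of the £22,150 excess over £316,200 is £1,772; credit = £2,000 − £1,772 = £228.
Tuition Credit: income exceeds £290,500 by £47,850, which is 48 full-or-partial £1,000 increments; reduction = 48 × £140 = £6,720, leaving £280.
Elderly Relief Credit: £338,350 is below the £354,000 cutoff, so the full £6,800 applies.
Total: £228 + £280 + £6,800 = £7,308.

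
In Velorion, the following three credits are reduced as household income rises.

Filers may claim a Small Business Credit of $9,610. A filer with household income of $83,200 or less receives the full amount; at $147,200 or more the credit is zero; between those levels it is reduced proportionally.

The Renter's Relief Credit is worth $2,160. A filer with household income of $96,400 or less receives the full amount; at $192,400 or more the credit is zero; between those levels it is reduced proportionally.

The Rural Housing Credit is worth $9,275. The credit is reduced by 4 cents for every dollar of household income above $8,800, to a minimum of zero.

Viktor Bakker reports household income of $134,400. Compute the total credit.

$7,478

Small Business Credit: $134,400 is $51,200 into a $64,000 phase-out range, leaving 12,800/64,000 of the credit: $9,610 × 12,800/64,000 = $1,922.
Renter's Relief Credit: $134,400 is $38,000 into a $96,000 phase-out range, leaving 58,000/96,000 of the credit: $2,160 × 58,000/96,000 = $1,305.
Rural Housing Credit: 4% of the $125,600 excess over $8,800 is $5,024; credit = $9,275 − $5,024 = $4,251.
Total: $1,922 + $1,305 + $4,251 = $7,478.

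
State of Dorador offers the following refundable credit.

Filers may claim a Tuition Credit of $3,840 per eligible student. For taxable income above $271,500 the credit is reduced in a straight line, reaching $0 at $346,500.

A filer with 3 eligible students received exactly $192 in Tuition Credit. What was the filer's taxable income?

Full credit = 3 × $3,840 = $11,520.
$192 is 192/11,520 of the full $11,520, so 11,328/11,520 of the $75,000 range has been used: income = $271,500 + $75,000 × 11,328/11,520 = $345,250.

$345,250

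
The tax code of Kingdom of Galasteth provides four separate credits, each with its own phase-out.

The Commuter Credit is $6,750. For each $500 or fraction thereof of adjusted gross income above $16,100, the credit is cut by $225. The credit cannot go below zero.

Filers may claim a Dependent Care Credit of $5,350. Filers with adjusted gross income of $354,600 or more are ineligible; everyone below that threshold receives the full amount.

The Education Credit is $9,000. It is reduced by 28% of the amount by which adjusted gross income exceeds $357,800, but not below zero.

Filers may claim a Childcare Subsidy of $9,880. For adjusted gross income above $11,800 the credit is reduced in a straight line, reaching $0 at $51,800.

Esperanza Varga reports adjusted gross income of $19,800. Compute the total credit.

$27,204

Commuter Credit: income exceeds $16,100 by $3,700, which is 8 full-or-partial $500 increments; reduction = 8 × $225 = $1,800, leaving $4,950.
Dependent Care Credit: $19,800 is below the $354,600 cutoff, so the full $5,350 applies.
Education Credit: $19,800 is at or below the $357,800 threshold, so the full $9,000 applies.
Childcare Subsidy: $19,800 is $8,000 into a $40,000 phase-out range, leaving 32,000/40,000 of the credit: $9,880 × 32,000/40,000 = $7,904.
Total: $4,950 + $5,350 + $9,000 + $7,904 = $27,204.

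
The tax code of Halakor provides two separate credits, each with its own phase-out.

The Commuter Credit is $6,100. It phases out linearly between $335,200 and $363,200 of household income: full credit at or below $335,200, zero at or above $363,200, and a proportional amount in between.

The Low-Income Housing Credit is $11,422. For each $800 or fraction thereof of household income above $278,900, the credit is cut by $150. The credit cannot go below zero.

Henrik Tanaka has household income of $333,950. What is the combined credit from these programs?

Commuter Credit: $333,950 is at or below the $335,200 threshold, so the full $6,100 applies.
Low-Income Housing Credit: income exceeds $278,900 by $55,050, which is 69 full-or-partial $800 increments; reduction = 69 × $150 = $10,350, leaving $1,072.
Total: $6,100 + $1,072 = $7,172.

$7,172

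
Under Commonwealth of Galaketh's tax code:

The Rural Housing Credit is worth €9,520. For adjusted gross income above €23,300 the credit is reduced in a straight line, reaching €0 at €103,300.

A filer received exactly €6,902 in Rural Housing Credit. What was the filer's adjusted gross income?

€6,902 is 6,902/9,520 of the full €9,520, so 2,618/9,520 of the €80,000 range has been used: income = €23,300 + €80,000 × 2,618/9,520 = €45,300.

€45,300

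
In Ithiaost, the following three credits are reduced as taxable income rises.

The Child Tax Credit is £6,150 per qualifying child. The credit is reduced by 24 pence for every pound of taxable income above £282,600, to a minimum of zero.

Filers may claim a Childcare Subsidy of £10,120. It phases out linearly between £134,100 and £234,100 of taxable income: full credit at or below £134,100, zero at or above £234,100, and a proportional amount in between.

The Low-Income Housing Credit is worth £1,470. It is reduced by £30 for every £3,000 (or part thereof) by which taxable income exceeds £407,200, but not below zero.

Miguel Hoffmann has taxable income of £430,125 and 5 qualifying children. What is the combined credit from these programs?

Child Tax Credit: base = 5 × £6,150 = £30,750. 24% of the £147,525 excess over £282,600 is £35,406 ≥ base, so the credit is £0.
Childcare Subsidy: £430,125 is at or above £234,100, so the credit is £0.
Low-Income Housing Credit: income exceeds £407,200 by £22,925, which is 8 full-or-partial £3,000 increments; reduction = 8 × £30 = £240, leaving £1,230.
Total: £0 + £0 + £1,230 = £1,230.

£1,230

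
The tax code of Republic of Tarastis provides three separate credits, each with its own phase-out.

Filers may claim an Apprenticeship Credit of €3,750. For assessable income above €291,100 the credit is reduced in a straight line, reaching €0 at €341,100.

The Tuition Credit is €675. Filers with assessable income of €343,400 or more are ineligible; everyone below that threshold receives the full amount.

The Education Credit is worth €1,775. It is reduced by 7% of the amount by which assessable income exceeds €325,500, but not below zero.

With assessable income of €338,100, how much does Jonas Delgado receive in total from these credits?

€1,793

Apprenticeship Credit: €338,100 is €47,000 into a €50,000 phase-out range, leaving 3,000/50,000 of the credit: €3,750 × 3,000/50,000 = €225.
Tuition Credit: €338,100 is below the €343,400 cutoff, so the full €675 applies.
Education Credit: 7% of the €12,600 excess over €325,500 is €882; credit = €1,775 − €882 = €893.
Total: €225 + €675 + €893 = €1,793.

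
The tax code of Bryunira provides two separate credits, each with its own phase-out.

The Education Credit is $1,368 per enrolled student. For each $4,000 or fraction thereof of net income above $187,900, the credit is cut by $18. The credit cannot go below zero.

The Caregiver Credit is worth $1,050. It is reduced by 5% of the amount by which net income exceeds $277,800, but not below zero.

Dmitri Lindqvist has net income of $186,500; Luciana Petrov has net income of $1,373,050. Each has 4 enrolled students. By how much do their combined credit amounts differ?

Dmitri ($186,500): Education Credit: base = 4 × $1,368 = $5,472. $186,500 is at or below the $187,900 threshold, so the full $5,472 applies. Caregiver Credit: $186,500 is at or below the $277,800 threshold, so the full $1,050 applies. total $5,472 + $1,050 = $6,522
Luciana ($1,373,050): Education Credit: base = 4 × $1,368 = $5,472. income exceeds $187,900 by $1,185,150, which is 297 full-or-partial $4,000 increments; reduction = 297 × $18 = $5,346, leaving $126. Caregiver Credit: 5% of the $1,095,250 excess over $277,800 is $54,762.50 ≥ base, so the credit is $0. total $126 + $0 = $126
Difference: |$6,522 − $126| = $6,396.

$6,396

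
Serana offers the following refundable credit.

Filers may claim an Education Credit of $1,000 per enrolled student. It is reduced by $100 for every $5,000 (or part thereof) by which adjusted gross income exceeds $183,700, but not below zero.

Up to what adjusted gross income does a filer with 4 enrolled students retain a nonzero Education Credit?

Full credit = 4 × $1,000 = $4,000.
After 39 increments the reduction is 39 × $100 = $3,900, leaving $100; one more increment wipes it out. Increment 39 ends at excess 39 × $5,000 = $195,000, so the highest qualifying income is $183,700 + $195,000 = $378,700.

$378,700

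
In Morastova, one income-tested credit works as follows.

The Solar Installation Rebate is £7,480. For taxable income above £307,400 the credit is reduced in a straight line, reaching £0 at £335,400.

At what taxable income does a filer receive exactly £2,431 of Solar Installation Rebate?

£2,431 is 2,431/7,480 of the full £7,480, so 5,049/7,480 of the £28,000 range has been used: income = £307,400 + £28,000 × 5,049/7,480 = £326,300.

£326,300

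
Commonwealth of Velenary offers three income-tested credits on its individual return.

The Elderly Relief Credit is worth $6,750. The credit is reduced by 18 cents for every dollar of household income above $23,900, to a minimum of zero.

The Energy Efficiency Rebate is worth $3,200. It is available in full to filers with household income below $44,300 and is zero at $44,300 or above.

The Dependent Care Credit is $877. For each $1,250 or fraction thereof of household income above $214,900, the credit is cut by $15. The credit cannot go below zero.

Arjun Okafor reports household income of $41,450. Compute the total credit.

$7,668

Elderly Relief Credit: 18% of the $17,550 excess over $23,900 is $3,159; credit = $6,750 − $3,159 = $3,591.
Energy Efficiency Rebate: $41,450 is below the $44,300 cutoff, so the full $3,200 applies.
Dependent Care Credit: $41,450 is at or below the $214,900 threshold, so the full $877 applies.
Total: $3,591 + $3,200 + $877 = $7,668.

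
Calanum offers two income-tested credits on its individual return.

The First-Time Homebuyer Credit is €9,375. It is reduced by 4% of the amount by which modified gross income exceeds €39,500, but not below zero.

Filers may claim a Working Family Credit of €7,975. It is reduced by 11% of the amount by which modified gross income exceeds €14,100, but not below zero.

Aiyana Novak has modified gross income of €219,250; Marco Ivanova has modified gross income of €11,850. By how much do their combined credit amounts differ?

€15,165

Aiyana (€219,250): First-Time Homebuyer Credit: 4% of the €179,750 excess over €39,500 is €7,190; credit = €9,375 − €7,190 = €2,185. Working Family Credit: 11% of the €205,150 excess over €14,100 is €22,566.50 ≥ base, so the credit is €0. total €2,185 + €0 = €2,185
Marco (€11,850): First-Time Homebuyer Credit: €11,850 is at or below the €39,500 threshold, so the full €9,375 applies. Working Family Credit: €11,850 is at or below the €14,100 threshold, so the full €7,975 applies. total €9,375 + €7,975 = €17,350
Difference: |€2,185 − €17,350| = €15,165.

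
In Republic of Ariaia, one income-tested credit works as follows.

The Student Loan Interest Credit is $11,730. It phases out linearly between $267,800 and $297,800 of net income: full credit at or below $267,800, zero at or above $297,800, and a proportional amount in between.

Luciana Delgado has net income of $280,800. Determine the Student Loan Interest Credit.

Student Loan Interest Credit: $280,800 is $13,000 into a $30,000 phase-out range, leaving 17,000/30,000 of the credit: $11,730 × 17,000/30,000 = $6,647.

$6,647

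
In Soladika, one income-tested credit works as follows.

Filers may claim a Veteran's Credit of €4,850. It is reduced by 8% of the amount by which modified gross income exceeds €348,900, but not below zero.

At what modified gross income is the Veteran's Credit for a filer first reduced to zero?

The credit falls by 8% of each euro above €348,900, so it reaches zero when the excess is €4,850 / 8% = €60,625: income = €348,900 + €60,625 = €409,525.

€409,525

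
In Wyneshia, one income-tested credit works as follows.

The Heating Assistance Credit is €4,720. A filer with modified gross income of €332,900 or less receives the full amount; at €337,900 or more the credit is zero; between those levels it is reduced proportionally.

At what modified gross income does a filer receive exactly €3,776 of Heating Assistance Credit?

€3,776 is 3,776/4,720 of the full €4,720, so 944/4,720 of the €5,000 range has been used: income = €332,900 + €5,000 × 944/4,720 = €333,900.

€333,900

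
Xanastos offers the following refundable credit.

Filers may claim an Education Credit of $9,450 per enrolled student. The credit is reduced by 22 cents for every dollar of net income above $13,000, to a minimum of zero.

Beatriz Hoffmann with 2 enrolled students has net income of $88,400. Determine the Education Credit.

Education Credit: base = 2 × $9,450 = $18,900. 22% of the $75,400 excess over $13,000 is $16,588; credit = $18,900 − $16,588 = $2,312.

$2,312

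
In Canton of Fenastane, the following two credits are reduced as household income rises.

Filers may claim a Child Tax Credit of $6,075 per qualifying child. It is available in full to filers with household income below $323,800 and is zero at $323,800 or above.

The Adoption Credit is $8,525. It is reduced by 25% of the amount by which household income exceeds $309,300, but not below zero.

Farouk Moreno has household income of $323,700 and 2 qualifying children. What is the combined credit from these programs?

Child Tax Credit: base = 2 × $6,075 = $12,150. $323,700 is below the $323,800 cutoff, so the full $12,150 applies.
Adoption Credit: 25% of the $14,400 excess over $309,300 is $3,600; credit = $8,525 − $3,600 = $4,925.
Total: $12,150 + $4,925 = $17,075.

$17,075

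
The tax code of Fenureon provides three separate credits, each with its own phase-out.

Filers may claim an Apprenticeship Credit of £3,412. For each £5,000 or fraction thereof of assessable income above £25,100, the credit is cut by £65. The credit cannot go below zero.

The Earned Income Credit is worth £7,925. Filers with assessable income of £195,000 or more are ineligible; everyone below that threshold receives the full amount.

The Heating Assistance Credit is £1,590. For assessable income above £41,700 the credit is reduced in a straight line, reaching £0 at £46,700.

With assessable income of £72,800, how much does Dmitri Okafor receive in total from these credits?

Apprenticeship Credit: income exceeds £25,100 by £47,700, which is 10 full-or-partial £5,000 increments; reduction = 10 × £65 = £650, leaving £2,762.
Earned Income Credit: £72,800 is below the £195,000 cutoff, so the full £7,925 applies.
Heating Assistance Credit: £72,800 is at or above £46,700, so the credit is £0.
Total: £2,762 + £7,925 + £0 = £10,687.

£10,687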